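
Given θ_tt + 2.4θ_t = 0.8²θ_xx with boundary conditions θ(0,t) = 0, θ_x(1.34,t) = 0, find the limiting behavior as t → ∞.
θ → 0. Damping (γ=2.4) dissipates energy; oscillations decay exponentially.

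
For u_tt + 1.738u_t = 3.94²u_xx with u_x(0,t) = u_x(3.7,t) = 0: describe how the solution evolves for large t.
u → constant (steady state). Damping (γ=1.738) dissipates the nonconstant modes; with Neumann BCs the spatial average obeys M''+γM'=0 and tends to a finite limit.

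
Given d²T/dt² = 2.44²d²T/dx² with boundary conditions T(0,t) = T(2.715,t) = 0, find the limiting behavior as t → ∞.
T oscillates (no decay). Energy is conserved; the solution oscillates indefinitely as standing waves.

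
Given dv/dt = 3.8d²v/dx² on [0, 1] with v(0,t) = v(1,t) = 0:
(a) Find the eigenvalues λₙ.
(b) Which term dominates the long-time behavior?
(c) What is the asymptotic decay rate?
Eigenvalues: λₙ = 3.8n²π².
First three modes:
  n=1: λ₁ = 3.8π² ≈ 37.504
  n=2: λ₂ = 15.2π² ≈ 150.018 (4× faster decay)
  n=3: λ₃ = 34.2π² ≈ 337.54 (9× faster decay)
As t → ∞, higher modes decay exponentially faster. The n=1 mode dominates: v ~ c₁ sin(πx) e^{-λ₁t}.
Decay rate: λ₁ = 3.8π² ≈ 37.504.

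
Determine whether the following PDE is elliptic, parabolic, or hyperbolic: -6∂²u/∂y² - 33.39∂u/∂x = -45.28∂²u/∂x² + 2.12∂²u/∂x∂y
Rewriting in standard form: 45.28∂²u/∂x² - 2.12∂²u/∂x∂y - 6∂²u/∂y² - 33.39∂u/∂x = 0. Coefficients: A = 45.28, B = -2.12, C = -6. B² - 4AC = 1091.2144, which is positive, so the equation is hyperbolic.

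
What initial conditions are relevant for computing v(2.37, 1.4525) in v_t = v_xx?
The entire real line. The heat equation has infinite propagation speed: any initial disturbance instantly affects all points (though exponentially small far away).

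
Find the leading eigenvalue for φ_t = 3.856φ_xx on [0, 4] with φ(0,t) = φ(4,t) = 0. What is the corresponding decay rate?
Eigenvalues: λₙ = 3.856n²π²/4².
First three modes:
  n=1: λ₁ = 3.856π²/4² ≈ 2.379
  n=2: λ₂ = 15.424π²/4² ≈ 9.514 (4× faster decay)
  n=3: λ₃ = 34.704π²/4² ≈ 21.407 (9× faster decay)
As t → ∞, higher modes decay exponentially faster. The n=1 mode dominates: φ ~ c₁ sin(πx/4) e^{-λ₁t}.
Decay rate: λ₁ = 3.856π²/4² ≈ 2.379.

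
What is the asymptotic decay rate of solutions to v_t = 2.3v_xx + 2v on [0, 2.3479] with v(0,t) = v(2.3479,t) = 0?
Eigenvalues: λₙ = 2.3n²π²/2.3479² - 2.
First three modes:
  n=1: λ₁ = 2.3π²/2.3479² - 2 ≈ 2.118
  n=2: λ₂ = 9.2π²/2.3479² - 2 ≈ 14.471
  n=3: λ₃ = 20.7π²/2.3479² - 2 ≈ 35.06
Since 2.3π²/2.3479² ≈ 4.118 > 2, all λₙ > 0.
The n=1 mode decays slowest → dominates as t → ∞.
Asymptotic: v ~ c₁ sin(πx/2.3479) e^{-λ₁t} with decay rate λ₁ ≈ 2.118.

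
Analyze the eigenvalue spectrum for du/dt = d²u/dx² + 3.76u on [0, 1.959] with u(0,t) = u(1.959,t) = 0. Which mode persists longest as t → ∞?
Eigenvalues: λₙ = n²π²/1.959² - 3.76.
First three modes:
  n=1: λ₁ = π²/1.959² - 3.76 ≈ -1.188
  n=2: λ₂ = 4π²/1.959² - 3.76 ≈ 6.527
  n=3: λ₃ = 9π²/1.959² - 3.76 ≈ 19.386
Since π²/1.959² ≈ 2.572 < 3.76, λ₁ < 0.
The n=1 mode grows fastest (−λₙ is largest for n=1) → dominates.
Asymptotic: u ~ c₁ sin(πx/1.959) e^{1.188t} (exponential growth at rate −λ₁ ≈ 1.188).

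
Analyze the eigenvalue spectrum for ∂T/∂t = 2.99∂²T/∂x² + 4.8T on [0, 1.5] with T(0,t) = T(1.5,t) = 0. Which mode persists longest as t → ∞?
Eigenvalues: λₙ = 2.99n²π²/1.5² - 4.8.
First three modes:
  n=1: λ₁ = 2.99π²/1.5² - 4.8 ≈ 8.316
  n=2: λ₂ = 11.96π²/1.5² - 4.8 ≈ 47.662
  n=3: λ₃ = 26.91π²/1.5² - 4.8 ≈ 113.24
Since 2.99π²/1.5² ≈ 13.116 > 4.8, all λₙ > 0.
The n=1 mode decays slowest → dominates as t → ∞.
Asymptotic: T ~ c₁ sin(πx/1.5) e^{-λ₁t} with decay rate λ₁ ≈ 8.316.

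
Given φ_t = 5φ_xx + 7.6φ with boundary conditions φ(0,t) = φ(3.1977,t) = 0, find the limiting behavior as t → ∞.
φ grows unboundedly. Reaction dominates diffusion (r=7.6 > κπ²/L²≈4.83); solution grows exponentially.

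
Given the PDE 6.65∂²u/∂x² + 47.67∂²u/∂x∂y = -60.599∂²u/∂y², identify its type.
Rewriting in standard form: 6.65∂²u/∂x² + 47.67∂²u/∂x∂y + 60.599∂²u/∂y² = 0. The second-order coefficients are A = 6.65, B = 47.67, C = 60.599. Since B² - 4AC = 660.4955 > 0, this is a hyperbolic PDE.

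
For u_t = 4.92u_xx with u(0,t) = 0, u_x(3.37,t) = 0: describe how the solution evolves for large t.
u → 0. Heat escapes through the Dirichlet boundary.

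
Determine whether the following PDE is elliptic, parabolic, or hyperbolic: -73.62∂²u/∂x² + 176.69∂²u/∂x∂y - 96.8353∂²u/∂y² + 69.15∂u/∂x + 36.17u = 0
Coefficients: A = -73.62, B = 176.69, C = -96.8353. B² - 4AC = 2703.296956, which is positive, so the equation is hyperbolic.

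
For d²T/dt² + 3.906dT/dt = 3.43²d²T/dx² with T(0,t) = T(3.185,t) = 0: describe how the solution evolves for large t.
T → 0. Damping (γ=3.906) dissipates energy; oscillations decay exponentially.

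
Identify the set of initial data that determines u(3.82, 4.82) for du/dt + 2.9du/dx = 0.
A single point: x = -10.158. The characteristic through (3.82, 4.82) is x - 2.9t = const, so x = 3.82 - 2.9·4.82 = -10.158.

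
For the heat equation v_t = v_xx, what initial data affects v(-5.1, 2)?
The entire real line. The heat equation has infinite propagation speed: any initial disturbance instantly affects all points (though exponentially small far away).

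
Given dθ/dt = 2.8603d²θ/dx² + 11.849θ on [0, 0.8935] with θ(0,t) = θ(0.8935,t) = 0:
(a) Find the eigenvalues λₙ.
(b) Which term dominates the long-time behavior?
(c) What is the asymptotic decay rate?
Eigenvalues: λₙ = 2.8603n²π²/0.8935² - 11.849.
First three modes:
  n=1: λ₁ = 2.8603π²/0.8935² - 11.849 ≈ 23.512
  n=2: λ₂ = 11.4412π²/0.8935² - 11.849 ≈ 129.594
  n=3: λ₃ = 25.7427π²/0.8935² - 11.849 ≈ 306.398
Since 2.8603π²/0.8935² ≈ 35.361 > 11.849, all λₙ > 0.
The n=1 mode decays slowest → dominates as t → ∞.
Asymptotic: θ ~ c₁ sin(πx/0.8935) e^{-λ₁t} with decay rate λ₁ ≈ 23.512.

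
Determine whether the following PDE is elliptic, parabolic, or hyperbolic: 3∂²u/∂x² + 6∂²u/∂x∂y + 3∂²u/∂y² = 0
Coefficients: A = 3, B = 6, C = 3. B² - 4AC = 0, which is zero, so the equation is parabolic.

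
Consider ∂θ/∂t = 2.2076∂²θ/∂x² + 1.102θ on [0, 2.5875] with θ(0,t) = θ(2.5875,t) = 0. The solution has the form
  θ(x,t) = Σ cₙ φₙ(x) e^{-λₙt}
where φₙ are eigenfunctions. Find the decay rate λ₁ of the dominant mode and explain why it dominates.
Eigenvalues: λₙ = 2.2076n²π²/2.5875² - 1.102.
First three modes:
  n=1: λ₁ = 2.2076π²/2.5875² - 1.102 ≈ 2.152
  n=2: λ₂ = 8.8304π²/2.5875² - 1.102 ≈ 11.915
  n=3: λ₃ = 19.8684π²/2.5875² - 1.102 ≈ 28.187
Since 2.2076π²/2.5875² ≈ 3.254 > 1.102, all λₙ > 0.
The n=1 mode decays slowest → dominates as t → ∞.
Asymptotic: θ ~ c₁ sin(πx/2.5875) e^{-λ₁t} with decay rate λ₁ ≈ 2.152.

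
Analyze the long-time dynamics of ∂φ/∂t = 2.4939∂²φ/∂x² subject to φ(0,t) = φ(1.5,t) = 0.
Long-time behavior: φ → 0. Heat diffuses out through both boundaries.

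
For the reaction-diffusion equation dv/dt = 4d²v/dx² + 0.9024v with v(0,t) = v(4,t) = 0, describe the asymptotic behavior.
v → 0. Diffusion dominates reaction (r=0.9024 < κπ²/L²≈2.47); solution decays.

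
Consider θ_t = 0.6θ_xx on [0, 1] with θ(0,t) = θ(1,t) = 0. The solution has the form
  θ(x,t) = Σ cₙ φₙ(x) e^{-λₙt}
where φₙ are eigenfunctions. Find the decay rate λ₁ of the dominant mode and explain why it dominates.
Eigenvalues: λₙ = 0.6n²π².
First three modes:
  n=1: λ₁ = 0.6π² ≈ 5.922
  n=2: λ₂ = 2.4π² ≈ 23.687 (4× faster decay)
  n=3: λ₃ = 5.4π² ≈ 53.296 (9× faster decay)
As t → ∞, higher modes decay exponentially faster. The n=1 mode dominates: θ ~ c₁ sin(πx) e^{-λ₁t}.
Decay rate: λ₁ = 0.6π² ≈ 5.922.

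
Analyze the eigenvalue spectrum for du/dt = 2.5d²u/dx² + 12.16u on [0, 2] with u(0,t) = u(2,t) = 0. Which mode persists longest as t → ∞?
Eigenvalues: λₙ = 2.5n²π²/2² - 12.16.
First three modes:
  n=1: λ₁ = 2.5π²/2² - 12.16 ≈ -5.991
  n=2: λ₂ = 10π²/2² - 12.16 ≈ 12.514
  n=3: λ₃ = 22.5π²/2² - 12.16 ≈ 43.357
Since 2.5π²/2² ≈ 6.169 < 12.16, λ₁ < 0.
The n=1 mode grows fastest (−λₙ is largest for n=1) → dominates.
Asymptotic: u ~ c₁ sin(πx/2) e^{5.991t} (exponential growth at rate −λ₁ ≈ 5.991).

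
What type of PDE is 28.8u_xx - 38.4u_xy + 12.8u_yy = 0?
With A = 28.8, B = -38.4, C = 12.8, the discriminant is 0. This is a parabolic PDE.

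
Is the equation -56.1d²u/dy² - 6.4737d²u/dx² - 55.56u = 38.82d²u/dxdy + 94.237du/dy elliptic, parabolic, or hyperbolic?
Rewriting in standard form: -6.4737d²u/dx² - 38.82d²u/dxdy - 56.1d²u/dy² - 94.237du/dy - 55.56u = 0. Computing B² - 4AC with A = -6.4737, B = -38.82, C = -56.1: discriminant = 54.29412 (positive). Answer: hyperbolic.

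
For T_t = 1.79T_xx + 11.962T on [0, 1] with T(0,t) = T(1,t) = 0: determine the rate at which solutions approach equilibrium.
Eigenvalues: λₙ = 1.79n²π²/1² - 11.962.
First three modes:
  n=1: λ₁ = 1.79π² - 11.962 ≈ 5.705
  n=2: λ₂ = 7.16π² - 11.962 ≈ 58.704
  n=3: λ₃ = 16.11π² - 11.962 ≈ 147.037
Since 1.79π² ≈ 17.667 > 11.962, all λₙ > 0.
The n=1 mode decays slowest → dominates as t → ∞.
Asymptotic: T ~ c₁ sin(πx/1) e^{-λ₁t} with decay rate λ₁ ≈ 5.705.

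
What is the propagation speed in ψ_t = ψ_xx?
Infinite. The heat equation is parabolic, not hyperbolic, so disturbances propagate instantly.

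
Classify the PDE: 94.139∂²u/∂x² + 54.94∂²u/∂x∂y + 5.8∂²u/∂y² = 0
A = 94.139, B = 54.94, C = 5.8. Discriminant B² - 4AC = 834.3788. Since 834.3788 > 0, hyperbolic.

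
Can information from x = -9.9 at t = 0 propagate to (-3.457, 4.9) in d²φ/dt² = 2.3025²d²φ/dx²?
Yes. The domain of dependence is [-14.73925, 7.82525], and -9.9 ∈ [-14.73925, 7.82525].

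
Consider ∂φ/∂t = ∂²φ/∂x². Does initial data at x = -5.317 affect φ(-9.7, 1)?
Yes, for any finite x. The heat equation has infinite propagation speed, so all initial data affects all points at any t > 0.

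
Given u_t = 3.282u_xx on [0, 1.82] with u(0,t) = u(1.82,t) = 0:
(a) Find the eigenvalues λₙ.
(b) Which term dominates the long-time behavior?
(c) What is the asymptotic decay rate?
Eigenvalues: λₙ = 3.282n²π²/1.82².
First three modes:
  n=1: λ₁ = 3.282π²/1.82² ≈ 9.779
  n=2: λ₂ = 13.128π²/1.82² ≈ 39.116 (4× faster decay)
  n=3: λ₃ = 29.538π²/1.82² ≈ 88.011 (9× faster decay)
As t → ∞, higher modes decay exponentially faster. The n=1 mode dominates: u ~ c₁ sin(πx/1.82) e^{-λ₁t}.
Decay rate: λ₁ = 3.282π²/1.82² ≈ 9.779.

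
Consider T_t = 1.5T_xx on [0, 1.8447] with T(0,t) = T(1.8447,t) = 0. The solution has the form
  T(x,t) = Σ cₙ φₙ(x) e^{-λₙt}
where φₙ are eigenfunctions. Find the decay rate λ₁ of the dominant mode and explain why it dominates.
Eigenvalues: λₙ = 1.5n²π²/1.8447².
First three modes:
  n=1: λ₁ = 1.5π²/1.8447² ≈ 4.351
  n=2: λ₂ = 6π²/1.8447² ≈ 17.402 (4× faster decay)
  n=3: λ₃ = 13.5π²/1.8447² ≈ 39.155 (9× faster decay)
As t → ∞, higher modes decay exponentially faster. The n=1 mode dominates: T ~ c₁ sin(πx/1.8447) e^{-λ₁t}.
Decay rate: λ₁ = 1.5π²/1.8447² ≈ 4.351.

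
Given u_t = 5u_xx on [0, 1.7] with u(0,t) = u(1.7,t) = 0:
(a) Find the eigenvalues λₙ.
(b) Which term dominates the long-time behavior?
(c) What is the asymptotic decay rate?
Eigenvalues: λₙ = 5n²π²/1.7².
First three modes:
  n=1: λ₁ = 5π²/1.7² ≈ 17.075
  n=2: λ₂ = 20π²/1.7² ≈ 68.302 (4× faster decay)
  n=3: λ₃ = 45π²/1.7² ≈ 153.679 (9× faster decay)
As t → ∞, higher modes decay exponentially faster. The n=1 mode dominates: u ~ c₁ sin(πx/1.7) e^{-λ₁t}.
Decay rate: λ₁ = 5π²/1.7² ≈ 17.075.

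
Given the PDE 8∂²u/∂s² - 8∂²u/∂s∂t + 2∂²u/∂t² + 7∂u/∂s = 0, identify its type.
The second-order coefficients are A = 8, B = -8, C = 2. Since B² - 4AC = 0 = 0, this is a parabolic PDE.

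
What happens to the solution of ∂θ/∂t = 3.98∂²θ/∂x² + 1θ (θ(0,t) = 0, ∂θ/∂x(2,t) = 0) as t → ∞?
θ → 0. Diffusion dominates reaction (r=1 < κπ²/(4L²)≈2.46); solution decays.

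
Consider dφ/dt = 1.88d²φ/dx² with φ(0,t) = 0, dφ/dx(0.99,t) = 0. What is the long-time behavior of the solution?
As t → ∞, φ → 0. Heat escapes through the Dirichlet boundary.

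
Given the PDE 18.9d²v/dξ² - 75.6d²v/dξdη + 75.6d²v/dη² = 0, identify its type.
The second-order coefficients are A = 18.9, B = -75.6, C = 75.6. Since B² - 4AC = 0 = 0, this is a parabolic PDE.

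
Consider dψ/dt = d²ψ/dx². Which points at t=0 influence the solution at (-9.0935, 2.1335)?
The entire real line. The heat equation has infinite propagation speed: any initial disturbance instantly affects all points (though exponentially small far away).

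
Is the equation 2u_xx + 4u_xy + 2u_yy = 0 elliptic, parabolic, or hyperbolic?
Computing B² - 4AC with A = 2, B = 4, C = 2: discriminant = 0 (zero). Answer: parabolic.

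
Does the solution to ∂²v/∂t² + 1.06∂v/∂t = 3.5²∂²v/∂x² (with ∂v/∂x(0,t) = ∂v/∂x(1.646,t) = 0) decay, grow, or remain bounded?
v → constant (steady state). Damping (γ=1.06) dissipates the nonconstant modes; with Neumann BCs the spatial average obeys M''+γM'=0 and tends to a finite limit.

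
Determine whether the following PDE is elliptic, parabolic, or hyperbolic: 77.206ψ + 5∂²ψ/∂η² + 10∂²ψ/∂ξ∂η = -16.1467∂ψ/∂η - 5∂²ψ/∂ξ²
Rewriting in standard form: 5∂²ψ/∂ξ² + 10∂²ψ/∂ξ∂η + 5∂²ψ/∂η² + 16.1467∂ψ/∂η + 77.206ψ = 0. Coefficients: A = 5, B = 10, C = 5. B² - 4AC = 0, which is zero, so the equation is parabolic.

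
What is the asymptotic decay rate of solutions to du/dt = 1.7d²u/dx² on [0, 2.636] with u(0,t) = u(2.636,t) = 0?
Eigenvalues: λₙ = 1.7n²π²/2.636².
First three modes:
  n=1: λ₁ = 1.7π²/2.636² ≈ 2.415
  n=2: λ₂ = 6.8π²/2.636² ≈ 9.659 (4× faster decay)
  n=3: λ₃ = 15.3π²/2.636² ≈ 21.732 (9× faster decay)
As t → ∞, higher modes decay exponentially faster. The n=1 mode dominates: u ~ c₁ sin(πx/2.636) e^{-λ₁t}.
Decay rate: λ₁ = 1.7π²/2.636² ≈ 2.415.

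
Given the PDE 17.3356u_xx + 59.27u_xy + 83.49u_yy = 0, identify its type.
The second-order coefficients are A = 17.3356, B = 59.27, C = 83.49. Since B² - 4AC = -2276.464076 < 0, this is an elliptic PDE.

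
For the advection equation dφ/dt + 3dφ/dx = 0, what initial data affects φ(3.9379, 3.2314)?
A single point: x = -5.7563. The characteristic through (3.9379, 3.2314) is x - 3t = const, so x = 3.9379 - 3·3.2314 = -5.7563.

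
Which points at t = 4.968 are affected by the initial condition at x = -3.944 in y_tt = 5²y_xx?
Domain of influence: [-28.784, 20.896]. Data at x = -3.944 spreads outward at speed 5.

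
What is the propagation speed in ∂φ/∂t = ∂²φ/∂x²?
Infinite. The heat equation is parabolic, not hyperbolic, so disturbances propagate instantly.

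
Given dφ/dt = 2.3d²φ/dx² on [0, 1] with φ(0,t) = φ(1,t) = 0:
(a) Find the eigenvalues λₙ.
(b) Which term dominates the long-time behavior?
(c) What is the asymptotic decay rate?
Eigenvalues: λₙ = 2.3n²π².
First three modes:
  n=1: λ₁ = 2.3π² ≈ 22.7
  n=2: λ₂ = 9.2π² ≈ 90.8 (4× faster decay)
  n=3: λ₃ = 20.7π² ≈ 204.301 (9× faster decay)
As t → ∞, higher modes decay exponentially faster. The n=1 mode dominates: φ ~ c₁ sin(πx) e^{-λ₁t}.
Decay rate: λ₁ = 2.3π² ≈ 22.7.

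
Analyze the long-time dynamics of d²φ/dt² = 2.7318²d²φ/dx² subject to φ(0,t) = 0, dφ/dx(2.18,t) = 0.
Long-time behavior: φ oscillates (no decay). Energy is conserved; the solution oscillates indefinitely as standing waves.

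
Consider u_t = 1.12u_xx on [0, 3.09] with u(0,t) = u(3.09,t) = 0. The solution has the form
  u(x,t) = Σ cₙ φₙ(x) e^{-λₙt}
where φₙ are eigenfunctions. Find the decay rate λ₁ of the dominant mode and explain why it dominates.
Eigenvalues: λₙ = 1.12n²π²/3.09².
First three modes:
  n=1: λ₁ = 1.12π²/3.09² ≈ 1.158
  n=2: λ₂ = 4.48π²/3.09² ≈ 4.631 (4× faster decay)
  n=3: λ₃ = 10.08π²/3.09² ≈ 10.419 (9× faster decay)
As t → ∞, higher modes decay exponentially faster. The n=1 mode dominates: u ~ c₁ sin(πx/3.09) e^{-λ₁t}.
Decay rate: λ₁ = 1.12π²/3.09² ≈ 1.158.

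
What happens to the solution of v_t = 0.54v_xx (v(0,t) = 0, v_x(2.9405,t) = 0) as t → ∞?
v → 0. Heat escapes through the Dirichlet boundary.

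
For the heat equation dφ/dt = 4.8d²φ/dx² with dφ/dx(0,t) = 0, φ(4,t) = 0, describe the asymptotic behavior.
φ → 0. Heat escapes through the Dirichlet boundary.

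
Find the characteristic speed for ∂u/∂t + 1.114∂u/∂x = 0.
Speed = 1.114. Information travels along x - 1.114t = const (rightward).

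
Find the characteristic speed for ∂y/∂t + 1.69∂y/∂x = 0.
Speed = 1.69. Information travels along x - 1.69t = const (rightward).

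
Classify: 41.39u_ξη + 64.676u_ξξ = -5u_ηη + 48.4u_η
Rewriting in standard form: 64.676u_ξξ + 41.39u_ξη + 5u_ηη - 48.4u_η = 0. Hyperbolic (discriminant = 419.6121).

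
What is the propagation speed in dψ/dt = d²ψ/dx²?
Infinite. The heat equation is parabolic, not hyperbolic, so disturbances propagate instantly.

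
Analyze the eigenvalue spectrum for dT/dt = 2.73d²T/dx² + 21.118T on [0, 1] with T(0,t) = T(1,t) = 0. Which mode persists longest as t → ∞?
Eigenvalues: λₙ = 2.73n²π²/1² - 21.118.
First three modes:
  n=1: λ₁ = 2.73π² - 21.118 ≈ 5.826
  n=2: λ₂ = 10.92π² - 21.118 ≈ 86.658
  n=3: λ₃ = 24.57π² - 21.118 ≈ 221.378
Since 2.73π² ≈ 26.944 > 21.118, all λₙ > 0.
The n=1 mode decays slowest → dominates as t → ∞.
Asymptotic: T ~ c₁ sin(πx/1) e^{-λ₁t} with decay rate λ₁ ≈ 5.826.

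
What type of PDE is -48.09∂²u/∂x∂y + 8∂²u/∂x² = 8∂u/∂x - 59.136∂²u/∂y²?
Rewriting in standard form: 8∂²u/∂x² - 48.09∂²u/∂x∂y + 59.136∂²u/∂y² - 8∂u/∂x = 0. With A = 8, B = -48.09, C = 59.136, the discriminant is 420.2961. This is a hyperbolic PDE.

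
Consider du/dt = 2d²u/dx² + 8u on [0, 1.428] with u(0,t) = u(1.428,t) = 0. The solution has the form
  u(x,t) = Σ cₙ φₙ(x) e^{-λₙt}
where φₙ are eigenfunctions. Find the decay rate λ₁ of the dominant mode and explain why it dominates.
Eigenvalues: λₙ = 2n²π²/1.428² - 8.
First three modes:
  n=1: λ₁ = 2π²/1.428² - 8 ≈ 1.68
  n=2: λ₂ = 8π²/1.428² - 8 ≈ 30.72
  n=3: λ₃ = 18π²/1.428² - 8 ≈ 79.12
Since 2π²/1.428² ≈ 9.68 > 8, all λₙ > 0.
The n=1 mode decays slowest → dominates as t → ∞.
Asymptotic: u ~ c₁ sin(πx/1.428) e^{-λ₁t} with decay rate λ₁ ≈ 1.68.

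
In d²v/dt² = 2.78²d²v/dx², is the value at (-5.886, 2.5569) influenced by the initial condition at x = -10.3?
Yes. The domain of dependence is [-12.994182, 1.222182], and -10.3 ∈ [-12.994182, 1.222182].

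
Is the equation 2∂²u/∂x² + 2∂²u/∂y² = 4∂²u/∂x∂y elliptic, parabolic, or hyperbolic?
Rewriting in standard form: 2∂²u/∂x² - 4∂²u/∂x∂y + 2∂²u/∂y² = 0. Computing B² - 4AC with A = 2, B = -4, C = 2: discriminant = 0 (zero). Answer: parabolic.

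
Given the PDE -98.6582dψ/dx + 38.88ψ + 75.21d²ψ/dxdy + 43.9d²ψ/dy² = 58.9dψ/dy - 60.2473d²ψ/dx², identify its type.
Rewriting in standard form: 60.2473d²ψ/dx² + 75.21d²ψ/dxdy + 43.9d²ψ/dy² - 98.6582dψ/dx - 58.9dψ/dy + 38.88ψ = 0. The second-order coefficients are A = 60.2473, B = 75.21, C = 43.9. Since B² - 4AC = -4922.88178 < 0, this is an elliptic PDE.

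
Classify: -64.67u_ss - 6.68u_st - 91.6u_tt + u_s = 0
Elliptic (discriminant = -23650.4656).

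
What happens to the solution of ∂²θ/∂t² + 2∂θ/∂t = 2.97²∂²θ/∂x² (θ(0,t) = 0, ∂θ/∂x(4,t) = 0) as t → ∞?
θ → 0. Damping (γ=2) dissipates energy; oscillations decay exponentially.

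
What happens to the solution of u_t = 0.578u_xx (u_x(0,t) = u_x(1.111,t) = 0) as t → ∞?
u → constant (steady state). Heat is conserved (no flux at boundaries); solution approaches the spatial average.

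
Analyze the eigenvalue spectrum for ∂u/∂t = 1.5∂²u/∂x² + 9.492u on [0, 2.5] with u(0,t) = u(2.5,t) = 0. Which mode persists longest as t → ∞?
Eigenvalues: λₙ = 1.5n²π²/2.5² - 9.492.
First three modes:
  n=1: λ₁ = 1.5π²/2.5² - 9.492 ≈ -7.123
  n=2: λ₂ = 6π²/2.5² - 9.492 ≈ -0.017
  n=3: λ₃ = 13.5π²/2.5² - 9.492 ≈ 11.826
Since 1.5π²/2.5² ≈ 2.369 < 9.492, λ₁ < 0.
The n=1 mode grows fastest (−λₙ is largest for n=1) → dominates.
Asymptotic: u ~ c₁ sin(πx/2.5) e^{7.123t} (exponential growth at rate −λ₁ ≈ 7.123).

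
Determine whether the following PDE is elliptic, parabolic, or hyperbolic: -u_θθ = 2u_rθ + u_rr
Rewriting in standard form: -u_rr - 2u_rθ - u_θθ = 0. Coefficients: A = -1, B = -2, C = -1. B² - 4AC = 0, which is zero, so the equation is parabolic.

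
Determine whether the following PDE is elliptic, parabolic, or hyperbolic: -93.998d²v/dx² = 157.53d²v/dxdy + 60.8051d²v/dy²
Rewriting in standard form: -93.998d²v/dx² - 157.53d²v/dxdy - 60.8051d²v/dy² = 0. Coefficients: A = -93.998, B = -157.53, C = -60.8051. B² - 4AC = 1953.4697408, which is positive, so the equation is hyperbolic.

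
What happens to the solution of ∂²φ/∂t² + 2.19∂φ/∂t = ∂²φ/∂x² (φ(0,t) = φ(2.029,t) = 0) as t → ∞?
φ → 0. Damping (γ=2.19) dissipates energy; oscillations decay exponentially.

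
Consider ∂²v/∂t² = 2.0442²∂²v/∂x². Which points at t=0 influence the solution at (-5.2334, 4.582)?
Domain of dependence: [-14.5999244, 4.1331244]. Signals travel at speed 2.0442, so data within |x - -5.2334| ≤ 2.0442·4.582 = 9.3665244 can reach the point.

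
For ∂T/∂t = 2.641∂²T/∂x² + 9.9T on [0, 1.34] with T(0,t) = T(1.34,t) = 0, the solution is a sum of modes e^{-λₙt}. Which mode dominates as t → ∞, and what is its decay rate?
Eigenvalues: λₙ = 2.641n²π²/1.34² - 9.9.
First three modes:
  n=1: λ₁ = 2.641π²/1.34² - 9.9 ≈ 4.616
  n=2: λ₂ = 10.564π²/1.34² - 9.9 ≈ 48.166
  n=3: λ₃ = 23.769π²/1.34² - 9.9 ≈ 120.747
Since 2.641π²/1.34² ≈ 14.516 > 9.9, all λₙ > 0.
The n=1 mode decays slowest → dominates as t → ∞.
Asymptotic: T ~ c₁ sin(πx/1.34) e^{-λ₁t} with decay rate λ₁ ≈ 4.616.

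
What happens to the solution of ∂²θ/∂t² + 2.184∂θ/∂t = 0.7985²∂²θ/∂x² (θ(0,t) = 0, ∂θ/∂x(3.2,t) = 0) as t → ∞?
θ → 0. Damping (γ=2.184) dissipates energy; oscillations decay exponentially.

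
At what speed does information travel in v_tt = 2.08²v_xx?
Speed = 2.08. Information travels along characteristics x = x₀ ± 2.08t.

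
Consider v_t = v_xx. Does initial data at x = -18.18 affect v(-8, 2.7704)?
Yes, for any finite x. The heat equation has infinite propagation speed, so all initial data affects all points at any t > 0.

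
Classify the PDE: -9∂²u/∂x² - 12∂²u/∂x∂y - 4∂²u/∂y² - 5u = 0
A = -9, B = -12, C = -4. Discriminant B² - 4AC = 0. Since 0 = 0, parabolic.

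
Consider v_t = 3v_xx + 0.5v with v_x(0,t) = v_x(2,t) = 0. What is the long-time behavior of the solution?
As t → ∞, v grows unboundedly. With Neumann BCs the constant mode has diffusion eigenvalue 0, so any r > 0 makes it grow like e^(0.5t); solution grows exponentially.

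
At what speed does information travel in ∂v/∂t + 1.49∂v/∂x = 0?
Speed = 1.49. Information travels along x - 1.49t = const (rightward).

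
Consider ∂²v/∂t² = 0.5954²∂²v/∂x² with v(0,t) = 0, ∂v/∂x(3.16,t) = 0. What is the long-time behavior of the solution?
As t → ∞, v oscillates (no decay). Energy is conserved; the solution oscillates indefinitely as standing waves.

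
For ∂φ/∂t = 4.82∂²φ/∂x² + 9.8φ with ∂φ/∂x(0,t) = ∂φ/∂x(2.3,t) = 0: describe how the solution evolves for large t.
φ grows unboundedly. With Neumann BCs the constant mode has diffusion eigenvalue 0, so any r > 0 makes it grow like e^(9.8t); solution grows exponentially.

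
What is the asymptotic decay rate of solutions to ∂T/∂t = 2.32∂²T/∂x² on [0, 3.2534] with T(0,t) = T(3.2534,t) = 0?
Eigenvalues: λₙ = 2.32n²π²/3.2534².
First three modes:
  n=1: λ₁ = 2.32π²/3.2534² ≈ 2.163
  n=2: λ₂ = 9.28π²/3.2534² ≈ 8.653 (4× faster decay)
  n=3: λ₃ = 20.88π²/3.2534² ≈ 19.47 (9× faster decay)
As t → ∞, higher modes decay exponentially faster. The n=1 mode dominates: T ~ c₁ sin(πx/3.2534) e^{-λ₁t}.
Decay rate: λ₁ = 2.32π²/3.2534² ≈ 2.163.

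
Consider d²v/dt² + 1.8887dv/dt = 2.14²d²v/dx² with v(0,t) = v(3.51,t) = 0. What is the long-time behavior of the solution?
As t → ∞, v → 0. Damping (γ=1.8887) dissipates energy; oscillations decay exponentially.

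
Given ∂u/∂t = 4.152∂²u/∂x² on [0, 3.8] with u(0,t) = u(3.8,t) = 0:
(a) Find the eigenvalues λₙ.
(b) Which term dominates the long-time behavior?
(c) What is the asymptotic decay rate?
Eigenvalues: λₙ = 4.152n²π²/3.8².
First three modes:
  n=1: λ₁ = 4.152π²/3.8² ≈ 2.838
  n=2: λ₂ = 16.608π²/3.8² ≈ 11.351 (4× faster decay)
  n=3: λ₃ = 37.368π²/3.8² ≈ 25.541 (9× faster decay)
As t → ∞, higher modes decay exponentially faster. The n=1 mode dominates: u ~ c₁ sin(πx/3.8) e^{-λ₁t}.
Decay rate: λ₁ = 4.152π²/3.8² ≈ 2.838.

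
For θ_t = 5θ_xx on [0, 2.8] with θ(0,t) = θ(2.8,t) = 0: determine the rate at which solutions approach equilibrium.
Eigenvalues: λₙ = 5n²π²/2.8².
First three modes:
  n=1: λ₁ = 5π²/2.8² ≈ 6.294
  n=2: λ₂ = 20π²/2.8² ≈ 25.178 (4× faster decay)
  n=3: λ₃ = 45π²/2.8² ≈ 56.65 (9× faster decay)
As t → ∞, higher modes decay exponentially faster. The n=1 mode dominates: θ ~ c₁ sin(πx/2.8) e^{-λ₁t}.
Decay rate: λ₁ = 5π²/2.8² ≈ 6.294.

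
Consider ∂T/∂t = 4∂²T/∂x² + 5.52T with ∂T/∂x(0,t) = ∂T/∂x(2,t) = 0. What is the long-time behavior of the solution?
As t → ∞, T grows unboundedly. With Neumann BCs the constant mode has diffusion eigenvalue 0, so any r > 0 makes it grow like e^(5.52t); solution grows exponentially.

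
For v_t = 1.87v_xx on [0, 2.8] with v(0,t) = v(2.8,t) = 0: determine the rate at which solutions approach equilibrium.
Eigenvalues: λₙ = 1.87n²π²/2.8².
First three modes:
  n=1: λ₁ = 1.87π²/2.8² ≈ 2.354
  n=2: λ₂ = 7.48π²/2.8² ≈ 9.416 (4× faster decay)
  n=3: λ₃ = 16.83π²/2.8² ≈ 21.187 (9× faster decay)
As t → ∞, higher modes decay exponentially faster. The n=1 mode dominates: v ~ c₁ sin(πx/2.8) e^{-λ₁t}.
Decay rate: λ₁ = 1.87π²/2.8² ≈ 2.354.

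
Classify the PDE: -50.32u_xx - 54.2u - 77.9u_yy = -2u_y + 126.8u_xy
Rewriting in standard form: -50.32u_xx - 126.8u_xy - 77.9u_yy + 2u_y - 54.2u = 0. A = -50.32, B = -126.8, C = -77.9. Discriminant B² - 4AC = 398.528. Since 398.528 > 0, hyperbolic.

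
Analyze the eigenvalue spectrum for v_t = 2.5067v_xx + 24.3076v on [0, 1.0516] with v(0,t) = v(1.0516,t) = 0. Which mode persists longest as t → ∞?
Eigenvalues: λₙ = 2.5067n²π²/1.0516² - 24.3076.
First three modes:
  n=1: λ₁ = 2.5067π²/1.0516² - 24.3076 ≈ -1.936
  n=2: λ₂ = 10.0268π²/1.0516² - 24.3076 ≈ 65.18
  n=3: λ₃ = 22.5603π²/1.0516² - 24.3076 ≈ 177.039
Since 2.5067π²/1.0516² ≈ 22.372 < 24.3076, λ₁ < 0.
The n=1 mode grows fastest (−λₙ is largest for n=1) → dominates.
Asymptotic: v ~ c₁ sin(πx/1.0516) e^{1.936t} (exponential growth at rate −λ₁ ≈ 1.936).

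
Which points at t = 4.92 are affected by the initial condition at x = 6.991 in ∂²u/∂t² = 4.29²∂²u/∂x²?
Domain of influence: [-14.1158, 28.0978]. Data at x = 6.991 spreads outward at speed 4.29.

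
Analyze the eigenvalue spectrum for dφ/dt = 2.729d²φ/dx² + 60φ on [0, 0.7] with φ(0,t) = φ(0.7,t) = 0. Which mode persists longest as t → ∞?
Eigenvalues: λₙ = 2.729n²π²/0.7² - 60.
First three modes:
  n=1: λ₁ = 2.729π²/0.7² - 60 ≈ -5.032
  n=2: λ₂ = 10.916π²/0.7² - 60 ≈ 159.871
  n=3: λ₃ = 24.561π²/0.7² - 60 ≈ 434.709
Since 2.729π²/0.7² ≈ 54.968 < 60, λ₁ < 0.
The n=1 mode grows fastest (−λₙ is largest for n=1) → dominates.
Asymptotic: φ ~ c₁ sin(πx/0.7) e^{5.032t} (exponential growth at rate −λ₁ ≈ 5.032).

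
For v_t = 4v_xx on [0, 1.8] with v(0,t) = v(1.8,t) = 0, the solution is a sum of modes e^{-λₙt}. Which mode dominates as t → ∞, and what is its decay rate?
Eigenvalues: λₙ = 4n²π²/1.8².
First three modes:
  n=1: λ₁ = 4π²/1.8² ≈ 12.185
  n=2: λ₂ = 16π²/1.8² ≈ 48.739 (4× faster decay)
  n=3: λ₃ = 36π²/1.8² ≈ 109.662 (9× faster decay)
As t → ∞, higher modes decay exponentially faster. The n=1 mode dominates: v ~ c₁ sin(πx/1.8) e^{-λ₁t}.
Decay rate: λ₁ = 4π²/1.8² ≈ 12.185.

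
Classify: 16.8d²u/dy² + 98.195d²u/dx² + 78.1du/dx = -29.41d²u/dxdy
Rewriting in standard form: 98.195d²u/dx² + 29.41d²u/dxdy + 16.8d²u/dy² + 78.1du/dx = 0. Elliptic (discriminant = -5733.7559).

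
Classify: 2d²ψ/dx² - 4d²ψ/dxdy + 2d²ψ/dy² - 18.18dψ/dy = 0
Parabolic (discriminant = 0).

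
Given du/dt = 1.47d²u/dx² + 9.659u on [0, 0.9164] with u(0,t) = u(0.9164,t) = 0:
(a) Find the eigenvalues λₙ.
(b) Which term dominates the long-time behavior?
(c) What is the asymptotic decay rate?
Eigenvalues: λₙ = 1.47n²π²/0.9164² - 9.659.
First three modes:
  n=1: λ₁ = 1.47π²/0.9164² - 9.659 ≈ 7.617
  n=2: λ₂ = 5.88π²/0.9164² - 9.659 ≈ 59.446
  n=3: λ₃ = 13.23π²/0.9164² - 9.659 ≈ 145.826
Since 1.47π²/0.9164² ≈ 17.276 > 9.659, all λₙ > 0.
The n=1 mode decays slowest → dominates as t → ∞.
Asymptotic: u ~ c₁ sin(πx/0.9164) e^{-λ₁t} with decay rate λ₁ ≈ 7.617.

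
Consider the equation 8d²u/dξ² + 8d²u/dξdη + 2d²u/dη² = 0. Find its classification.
Parabolic. (A = 8, B = 8, C = 2 gives B² - 4AC = 0.)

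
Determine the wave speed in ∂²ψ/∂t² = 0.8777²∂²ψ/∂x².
Speed = 0.8777. Information travels along characteristics x = x₀ ± 0.8777t.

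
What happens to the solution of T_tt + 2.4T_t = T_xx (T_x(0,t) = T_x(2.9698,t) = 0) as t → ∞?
T → constant (steady state). Damping (γ=2.4) dissipates the nonconstant modes; with Neumann BCs the spatial average obeys M''+γM'=0 and tends to a finite limit.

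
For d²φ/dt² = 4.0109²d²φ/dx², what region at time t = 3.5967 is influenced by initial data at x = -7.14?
Domain of influence: [-21.56600403, 7.28600403]. Data at x = -7.14 spreads outward at speed 4.0109.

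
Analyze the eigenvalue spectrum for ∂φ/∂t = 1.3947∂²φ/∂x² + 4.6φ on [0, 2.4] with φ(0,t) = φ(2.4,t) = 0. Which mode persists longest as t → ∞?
Eigenvalues: λₙ = 1.3947n²π²/2.4² - 4.6.
First three modes:
  n=1: λ₁ = 1.3947π²/2.4² - 4.6 ≈ -2.21
  n=2: λ₂ = 5.5788π²/2.4² - 4.6 ≈ 4.959
  n=3: λ₃ = 12.5523π²/2.4² - 4.6 ≈ 16.908
Since 1.3947π²/2.4² ≈ 2.39 < 4.6, λ₁ < 0.
The n=1 mode grows fastest (−λₙ is largest for n=1) → dominates.
Asymptotic: φ ~ c₁ sin(πx/2.4) e^{2.21t} (exponential growth at rate −λ₁ ≈ 2.21).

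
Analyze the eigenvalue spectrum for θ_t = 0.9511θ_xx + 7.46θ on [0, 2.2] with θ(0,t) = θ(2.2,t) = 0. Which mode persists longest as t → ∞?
Eigenvalues: λₙ = 0.9511n²π²/2.2² - 7.46.
First three modes:
  n=1: λ₁ = 0.9511π²/2.2² - 7.46 ≈ -5.521
  n=2: λ₂ = 3.8044π²/2.2² - 7.46 ≈ 0.298
  n=3: λ₃ = 8.5599π²/2.2² - 7.46 ≈ 9.995
Since 0.9511π²/2.2² ≈ 1.939 < 7.46, λ₁ < 0.
The n=1 mode grows fastest (−λₙ is largest for n=1) → dominates.
Asymptotic: θ ~ c₁ sin(πx/2.2) e^{5.521t} (exponential growth at rate −λ₁ ≈ 5.521).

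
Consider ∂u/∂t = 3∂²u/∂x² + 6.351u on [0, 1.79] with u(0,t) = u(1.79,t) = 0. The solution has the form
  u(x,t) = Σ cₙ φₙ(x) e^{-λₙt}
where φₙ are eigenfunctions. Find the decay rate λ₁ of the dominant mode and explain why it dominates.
Eigenvalues: λₙ = 3n²π²/1.79² - 6.351.
First three modes:
  n=1: λ₁ = 3π²/1.79² - 6.351 ≈ 2.89
  n=2: λ₂ = 12π²/1.79² - 6.351 ≈ 30.613
  n=3: λ₃ = 27π²/1.79² - 6.351 ≈ 76.817
Since 3π²/1.79² ≈ 9.241 > 6.351, all λₙ > 0.
The n=1 mode decays slowest → dominates as t → ∞.
Asymptotic: u ~ c₁ sin(πx/1.79) e^{-λ₁t} with decay rate λ₁ ≈ 2.89.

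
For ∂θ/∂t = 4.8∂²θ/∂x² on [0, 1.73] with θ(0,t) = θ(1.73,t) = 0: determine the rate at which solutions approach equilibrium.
Eigenvalues: λₙ = 4.8n²π²/1.73².
First three modes:
  n=1: λ₁ = 4.8π²/1.73² ≈ 15.829
  n=2: λ₂ = 19.2π²/1.73² ≈ 63.315 (4× faster decay)
  n=3: λ₃ = 43.2π²/1.73² ≈ 142.459 (9× faster decay)
As t → ∞, higher modes decay exponentially faster. The n=1 mode dominates: θ ~ c₁ sin(πx/1.73) e^{-λ₁t}.
Decay rate: λ₁ = 4.8π²/1.73² ≈ 15.829.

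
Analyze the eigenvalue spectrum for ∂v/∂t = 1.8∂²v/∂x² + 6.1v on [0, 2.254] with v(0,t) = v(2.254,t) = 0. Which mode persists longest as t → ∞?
Eigenvalues: λₙ = 1.8n²π²/2.254² - 6.1.
First three modes:
  n=1: λ₁ = 1.8π²/2.254² - 6.1 ≈ -2.603
  n=2: λ₂ = 7.2π²/2.254² - 6.1 ≈ 7.887
  n=3: λ₃ = 16.2π²/2.254² - 6.1 ≈ 25.371
Since 1.8π²/2.254² ≈ 3.497 < 6.1, λ₁ < 0.
The n=1 mode grows fastest (−λₙ is largest for n=1) → dominates.
Asymptotic: v ~ c₁ sin(πx/2.254) e^{2.603t} (exponential growth at rate −λ₁ ≈ 2.603).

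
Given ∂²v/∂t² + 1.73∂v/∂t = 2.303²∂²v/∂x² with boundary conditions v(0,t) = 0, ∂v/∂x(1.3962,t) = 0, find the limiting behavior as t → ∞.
v → 0. Damping (γ=1.73) dissipates energy; oscillations decay exponentially.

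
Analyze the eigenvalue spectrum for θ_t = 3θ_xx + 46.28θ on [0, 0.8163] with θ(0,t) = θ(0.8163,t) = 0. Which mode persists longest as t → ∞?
Eigenvalues: λₙ = 3n²π²/0.8163² - 46.28.
First three modes:
  n=1: λ₁ = 3π²/0.8163² - 46.28 ≈ -1.845
  n=2: λ₂ = 12π²/0.8163² - 46.28 ≈ 131.458
  n=3: λ₃ = 27π²/0.8163² - 46.28 ≈ 353.632
Since 3π²/0.8163² ≈ 44.435 < 46.28, λ₁ < 0.
The n=1 mode grows fastest (−λₙ is largest for n=1) → dominates.
Asymptotic: θ ~ c₁ sin(πx/0.8163) e^{1.845t} (exponential growth at rate −λ₁ ≈ 1.845).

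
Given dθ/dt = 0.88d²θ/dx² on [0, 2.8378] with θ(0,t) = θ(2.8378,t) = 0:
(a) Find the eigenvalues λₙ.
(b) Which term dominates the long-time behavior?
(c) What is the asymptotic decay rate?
Eigenvalues: λₙ = 0.88n²π²/2.8378².
First three modes:
  n=1: λ₁ = 0.88π²/2.8378² ≈ 1.078
  n=2: λ₂ = 3.52π²/2.8378² ≈ 4.314 (4× faster decay)
  n=3: λ₃ = 7.92π²/2.8378² ≈ 9.706 (9× faster decay)
As t → ∞, higher modes decay exponentially faster. The n=1 mode dominates: θ ~ c₁ sin(πx/2.8378) e^{-λ₁t}.
Decay rate: λ₁ = 0.88π²/2.8378² ≈ 1.078.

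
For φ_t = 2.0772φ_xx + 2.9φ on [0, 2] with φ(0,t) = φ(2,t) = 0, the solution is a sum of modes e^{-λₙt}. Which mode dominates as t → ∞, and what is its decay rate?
Eigenvalues: λₙ = 2.0772n²π²/2² - 2.9.
First three modes:
  n=1: λ₁ = 2.0772π²/2² - 2.9 ≈ 2.225
  n=2: λ₂ = 8.3088π²/2² - 2.9 ≈ 17.601
  n=3: λ₃ = 18.6948π²/2² - 2.9 ≈ 43.228
Since 2.0772π²/2² ≈ 5.125 > 2.9, all λₙ > 0.
The n=1 mode decays slowest → dominates as t → ∞.
Asymptotic: φ ~ c₁ sin(πx/2) e^{-λ₁t} with decay rate λ₁ ≈ 2.225.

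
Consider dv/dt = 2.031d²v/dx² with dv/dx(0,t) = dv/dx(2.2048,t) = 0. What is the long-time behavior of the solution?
As t → ∞, v → constant (steady state). Heat is conserved (no flux at boundaries); solution approaches the spatial average.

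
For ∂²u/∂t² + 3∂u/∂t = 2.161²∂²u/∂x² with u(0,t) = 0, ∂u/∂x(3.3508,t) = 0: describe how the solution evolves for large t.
u → 0. Damping (γ=3) dissipates energy; oscillations decay exponentially.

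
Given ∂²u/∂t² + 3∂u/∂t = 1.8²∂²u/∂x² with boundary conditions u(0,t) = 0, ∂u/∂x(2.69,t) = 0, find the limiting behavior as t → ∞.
u → 0. Damping (γ=3) dissipates energy; oscillations decay exponentially.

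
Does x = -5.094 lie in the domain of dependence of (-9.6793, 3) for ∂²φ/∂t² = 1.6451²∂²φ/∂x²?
Yes. The domain of dependence is [-14.6146, -4.744], and -5.094 ∈ [-14.6146, -4.744].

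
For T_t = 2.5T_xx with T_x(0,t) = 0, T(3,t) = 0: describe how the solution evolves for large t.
T → 0. Heat escapes through the Dirichlet boundary.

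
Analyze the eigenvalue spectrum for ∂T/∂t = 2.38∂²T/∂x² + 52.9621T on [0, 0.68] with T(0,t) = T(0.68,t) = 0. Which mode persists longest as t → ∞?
Eigenvalues: λₙ = 2.38n²π²/0.68² - 52.9621.
First three modes:
  n=1: λ₁ = 2.38π²/0.68² - 52.9621 ≈ -2.163
  n=2: λ₂ = 9.52π²/0.68² - 52.9621 ≈ 150.236
  n=3: λ₃ = 21.42π²/0.68² - 52.9621 ≈ 404.233
Since 2.38π²/0.68² ≈ 50.799 < 52.9621, λ₁ < 0.
The n=1 mode grows fastest (−λₙ is largest for n=1) → dominates.
Asymptotic: T ~ c₁ sin(πx/0.68) e^{2.163t} (exponential growth at rate −λ₁ ≈ 2.163).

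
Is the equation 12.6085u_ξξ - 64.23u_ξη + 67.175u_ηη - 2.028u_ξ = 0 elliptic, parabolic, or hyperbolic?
Computing B² - 4AC with A = 12.6085, B = -64.23, C = 67.175: discriminant = 737.58895 (positive). Answer: hyperbolic.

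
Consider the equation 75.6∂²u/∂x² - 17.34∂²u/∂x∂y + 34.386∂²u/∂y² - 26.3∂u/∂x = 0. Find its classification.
Elliptic. (A = 75.6, B = -17.34, C = 34.386 gives B² - 4AC = -10097.6508.)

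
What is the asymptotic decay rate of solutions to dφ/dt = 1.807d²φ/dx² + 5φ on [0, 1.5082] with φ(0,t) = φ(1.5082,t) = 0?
Eigenvalues: λₙ = 1.807n²π²/1.5082² - 5.
First three modes:
  n=1: λ₁ = 1.807π²/1.5082² - 5 ≈ 2.84
  n=2: λ₂ = 7.228π²/1.5082² - 5 ≈ 26.362
  n=3: λ₃ = 16.263π²/1.5082² - 5 ≈ 65.564
Since 1.807π²/1.5082² ≈ 7.84 > 5, all λₙ > 0.
The n=1 mode decays slowest → dominates as t → ∞.
Asymptotic: φ ~ c₁ sin(πx/1.5082) e^{-λ₁t} with decay rate λ₁ ≈ 2.84.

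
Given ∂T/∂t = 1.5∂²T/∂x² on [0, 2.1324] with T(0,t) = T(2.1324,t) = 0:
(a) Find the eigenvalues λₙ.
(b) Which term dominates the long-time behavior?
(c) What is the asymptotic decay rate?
Eigenvalues: λₙ = 1.5n²π²/2.1324².
First three modes:
  n=1: λ₁ = 1.5π²/2.1324² ≈ 3.256
  n=2: λ₂ = 6π²/2.1324² ≈ 13.023 (4× faster decay)
  n=3: λ₃ = 13.5π²/2.1324² ≈ 29.302 (9× faster decay)
As t → ∞, higher modes decay exponentially faster. The n=1 mode dominates: T ~ c₁ sin(πx/2.1324) e^{-λ₁t}.
Decay rate: λ₁ = 1.5π²/2.1324² ≈ 3.256.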